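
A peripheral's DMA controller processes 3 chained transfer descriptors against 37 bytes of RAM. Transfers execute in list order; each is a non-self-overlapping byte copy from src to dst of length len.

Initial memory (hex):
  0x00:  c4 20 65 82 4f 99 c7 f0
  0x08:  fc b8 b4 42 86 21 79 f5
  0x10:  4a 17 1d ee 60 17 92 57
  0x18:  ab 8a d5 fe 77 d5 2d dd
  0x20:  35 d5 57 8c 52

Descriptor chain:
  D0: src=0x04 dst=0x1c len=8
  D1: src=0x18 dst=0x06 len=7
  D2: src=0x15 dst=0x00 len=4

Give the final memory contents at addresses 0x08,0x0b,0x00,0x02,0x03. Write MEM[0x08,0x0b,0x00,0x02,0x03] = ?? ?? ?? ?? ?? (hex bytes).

  after D0: wrote 8B at 0x1c = 4f99c7f0fcb8b442
  after D1: wrote 7B at 0x06 = ab8ad5fe4f99c7
  after D2: wrote 4B at 0x00 = 179257ab
query mem[0x08]=0xd5, mem[0x0b]=0x99, mem[0x00]=0x17, mem[0x02]=0x57, mem[0x03]=0xab

MEM[0x08,0x0b,0x00,0x02,0x03] = d5 99 17 57 ab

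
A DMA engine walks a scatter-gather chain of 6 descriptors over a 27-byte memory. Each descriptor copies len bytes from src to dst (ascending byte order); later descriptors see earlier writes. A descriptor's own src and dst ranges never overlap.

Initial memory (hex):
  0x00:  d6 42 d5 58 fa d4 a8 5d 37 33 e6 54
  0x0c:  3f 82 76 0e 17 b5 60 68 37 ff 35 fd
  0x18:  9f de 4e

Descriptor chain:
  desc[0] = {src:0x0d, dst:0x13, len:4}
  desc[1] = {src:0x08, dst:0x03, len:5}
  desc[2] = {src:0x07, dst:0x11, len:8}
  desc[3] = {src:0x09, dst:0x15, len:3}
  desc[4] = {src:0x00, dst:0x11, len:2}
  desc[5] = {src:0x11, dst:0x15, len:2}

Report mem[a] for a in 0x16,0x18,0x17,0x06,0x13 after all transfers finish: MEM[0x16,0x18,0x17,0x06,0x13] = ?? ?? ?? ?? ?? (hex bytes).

D0: mem[0x13..0x16] <- [82 76 0e 17]
D1: mem[0x03..0x07] <- [37 33 e6 54 3f]
D2: mem[0x11..0x18] <- [3f 37 33 e6 54 3f 82 76]
D3: mem[0x15..0x17] <- [33 e6 54]
D4: mem[0x11..0x12] <- [d6 42]
D5: mem[0x15..0x16] <- [d6 42]
query mem[0x16]=0x42, mem[0x18]=0x76, mem[0x17]=0x54, mem[0x06]=0x54, mem[0x13]=0x33

MEM[0x16,0x18,0x17,0x06,0x13] = 42 76 54 54 33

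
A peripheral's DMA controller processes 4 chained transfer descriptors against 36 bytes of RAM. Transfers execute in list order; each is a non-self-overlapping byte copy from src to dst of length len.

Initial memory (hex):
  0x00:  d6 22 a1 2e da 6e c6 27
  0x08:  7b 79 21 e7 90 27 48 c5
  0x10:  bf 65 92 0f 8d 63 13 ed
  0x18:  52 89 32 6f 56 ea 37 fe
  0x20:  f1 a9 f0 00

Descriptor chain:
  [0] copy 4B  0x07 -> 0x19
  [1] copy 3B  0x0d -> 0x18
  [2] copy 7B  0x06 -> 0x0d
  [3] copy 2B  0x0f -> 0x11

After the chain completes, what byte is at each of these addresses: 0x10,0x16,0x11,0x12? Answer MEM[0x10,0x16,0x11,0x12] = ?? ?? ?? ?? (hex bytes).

[0] 0x07->0x19 len=4 : 27 7b 79 21
[1] 0x0d->0x18 len=3 : 27 48 c5
[2] 0x06->0x0d len=7 : c6 27 7b 79 21 e7 90
[3] 0x0f->0x11 len=2 : 7b 79
query mem[0x10]=0x79, mem[0x16]=0x13, mem[0x11]=0x7b, mem[0x12]=0x79

MEM[0x10,0x16,0x11,0x12] = 79 13 7b 79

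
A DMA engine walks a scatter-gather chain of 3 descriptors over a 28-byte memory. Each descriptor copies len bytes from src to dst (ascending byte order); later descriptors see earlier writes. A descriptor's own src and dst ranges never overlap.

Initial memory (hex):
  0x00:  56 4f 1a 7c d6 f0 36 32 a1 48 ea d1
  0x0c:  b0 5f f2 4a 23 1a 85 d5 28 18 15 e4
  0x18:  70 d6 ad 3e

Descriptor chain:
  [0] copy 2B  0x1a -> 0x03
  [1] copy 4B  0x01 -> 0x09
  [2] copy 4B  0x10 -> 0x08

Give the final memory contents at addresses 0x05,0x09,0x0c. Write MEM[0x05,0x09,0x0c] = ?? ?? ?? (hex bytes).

MEM[0x05,0x09,0x0c] = f0 1a 3e

#0 dst[0x03+2] := {0xad,0x3e}
#1 dst[0x09+4] := {0x4f,0x1a,0xad,0x3e}
#2 dst[0x08+4] := {0x23,0x1a,0x85,0xd5}
query mem[0x05]=0xf0, mem[0x09]=0x1a, mem[0x0c]=0x3e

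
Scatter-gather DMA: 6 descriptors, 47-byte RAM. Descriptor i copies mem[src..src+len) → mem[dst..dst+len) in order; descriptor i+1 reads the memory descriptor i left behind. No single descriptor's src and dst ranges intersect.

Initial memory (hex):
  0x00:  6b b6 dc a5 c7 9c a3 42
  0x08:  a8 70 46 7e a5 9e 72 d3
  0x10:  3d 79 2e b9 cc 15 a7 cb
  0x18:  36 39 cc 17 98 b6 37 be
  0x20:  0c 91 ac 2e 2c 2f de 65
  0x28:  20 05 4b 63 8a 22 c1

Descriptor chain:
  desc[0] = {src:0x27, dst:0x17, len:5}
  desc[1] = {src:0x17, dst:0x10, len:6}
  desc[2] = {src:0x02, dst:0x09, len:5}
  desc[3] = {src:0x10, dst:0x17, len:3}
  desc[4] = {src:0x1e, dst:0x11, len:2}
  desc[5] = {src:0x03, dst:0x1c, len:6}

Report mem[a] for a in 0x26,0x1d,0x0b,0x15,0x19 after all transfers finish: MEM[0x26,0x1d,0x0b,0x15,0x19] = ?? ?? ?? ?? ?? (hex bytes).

MEM[0x26,0x1d,0x0b,0x15,0x19] = de c7 c7 98 05

#0 dst[0x17+5] := {0x65,0x20,0x05,0x4b,0x63}
#1 dst[0x10+6] := {0x65,0x20,0x05,0x4b,0x63,0x98}
#2 dst[0x09+5] := {0xdc,0xa5,0xc7,0x9c,0xa3}
#3 dst[0x17+3] := {0x65,0x20,0x05}
#4 dst[0x11+2] := {0x37,0xbe}
#5 dst[0x1c+6] := {0xa5,0xc7,0x9c,0xa3,0x42,0xa8}
query mem[0x26]=0xde, mem[0x1d]=0xc7, mem[0x0b]=0xc7, mem[0x15]=0x98, mem[0x19]=0x05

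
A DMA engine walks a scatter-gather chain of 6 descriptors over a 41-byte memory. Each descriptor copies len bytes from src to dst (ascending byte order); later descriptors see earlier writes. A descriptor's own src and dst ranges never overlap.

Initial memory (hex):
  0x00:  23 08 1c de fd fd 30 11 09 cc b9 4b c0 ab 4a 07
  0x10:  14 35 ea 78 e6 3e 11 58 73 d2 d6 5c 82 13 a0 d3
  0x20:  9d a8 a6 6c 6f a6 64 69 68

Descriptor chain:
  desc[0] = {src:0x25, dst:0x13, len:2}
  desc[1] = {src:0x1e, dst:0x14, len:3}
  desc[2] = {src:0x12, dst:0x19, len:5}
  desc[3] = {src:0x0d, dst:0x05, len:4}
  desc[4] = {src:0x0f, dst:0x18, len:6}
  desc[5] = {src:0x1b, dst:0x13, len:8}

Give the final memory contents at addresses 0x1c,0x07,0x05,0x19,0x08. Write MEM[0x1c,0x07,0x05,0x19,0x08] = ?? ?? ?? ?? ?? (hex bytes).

MEM[0x1c,0x07,0x05,0x19,0x08] = a6 07 ab a8 14

#0 dst[0x13+2] := {0xa6,0x64}
#1 dst[0x14+3] := {0xa0,0xd3,0x9d}
#2 dst[0x19+5] := {0xea,0xa6,0xa0,0xd3,0x9d}
#3 dst[0x05+4] := {0xab,0x4a,0x07,0x14}
#4 dst[0x18+6] := {0x07,0x14,0x35,0xea,0xa6,0xa0}
#5 dst[0x13+8] := {0xea,0xa6,0xa0,0xa0,0xd3,0x9d,0xa8,0xa6}
query mem[0x1c]=0xa6, mem[0x07]=0x07, mem[0x05]=0xab, mem[0x19]=0xa8, mem[0x08]=0x14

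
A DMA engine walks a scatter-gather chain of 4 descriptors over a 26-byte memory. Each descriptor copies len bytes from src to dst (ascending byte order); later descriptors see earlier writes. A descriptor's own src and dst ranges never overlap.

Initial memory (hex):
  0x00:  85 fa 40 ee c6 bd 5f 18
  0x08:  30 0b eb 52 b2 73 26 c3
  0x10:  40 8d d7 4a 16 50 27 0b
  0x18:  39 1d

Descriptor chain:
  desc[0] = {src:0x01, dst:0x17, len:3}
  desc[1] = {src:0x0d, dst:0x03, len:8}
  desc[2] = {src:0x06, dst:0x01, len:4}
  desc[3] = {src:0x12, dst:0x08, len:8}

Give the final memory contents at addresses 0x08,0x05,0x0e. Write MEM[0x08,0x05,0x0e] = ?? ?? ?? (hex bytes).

  after D0: wrote 3B at 0x17 = fa40ee
  after D1: wrote 8B at 0x03 = 7326c3408dd74a16
  after D2: wrote 4B at 0x01 = 408dd74a
  after D3: wrote 8B at 0x08 = d74a165027fa40ee
query mem[0x08]=0xd7, mem[0x05]=0xc3, mem[0x0e]=0x40

MEM[0x08,0x05,0x0e] = d7 c3 40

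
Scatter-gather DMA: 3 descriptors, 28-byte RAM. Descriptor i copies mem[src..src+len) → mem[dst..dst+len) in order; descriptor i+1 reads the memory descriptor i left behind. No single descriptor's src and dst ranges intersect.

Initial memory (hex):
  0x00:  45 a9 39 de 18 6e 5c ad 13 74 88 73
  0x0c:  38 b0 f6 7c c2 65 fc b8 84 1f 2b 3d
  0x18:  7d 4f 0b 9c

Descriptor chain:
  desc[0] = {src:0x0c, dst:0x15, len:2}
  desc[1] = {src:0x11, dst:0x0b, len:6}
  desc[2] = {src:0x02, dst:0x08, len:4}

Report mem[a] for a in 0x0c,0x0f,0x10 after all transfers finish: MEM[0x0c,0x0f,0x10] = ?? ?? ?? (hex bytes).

MEM[0x0c,0x0f,0x10] = fc 38 b0

D0: mem[0x15..0x16] <- [38 b0]
D1: mem[0x0b..0x10] <- [65 fc b8 84 38 b0]
D2: mem[0x08..0x0b] <- [39 de 18 6e]
query mem[0x0c]=0xfc, mem[0x0f]=0x38, mem[0x10]=0xb0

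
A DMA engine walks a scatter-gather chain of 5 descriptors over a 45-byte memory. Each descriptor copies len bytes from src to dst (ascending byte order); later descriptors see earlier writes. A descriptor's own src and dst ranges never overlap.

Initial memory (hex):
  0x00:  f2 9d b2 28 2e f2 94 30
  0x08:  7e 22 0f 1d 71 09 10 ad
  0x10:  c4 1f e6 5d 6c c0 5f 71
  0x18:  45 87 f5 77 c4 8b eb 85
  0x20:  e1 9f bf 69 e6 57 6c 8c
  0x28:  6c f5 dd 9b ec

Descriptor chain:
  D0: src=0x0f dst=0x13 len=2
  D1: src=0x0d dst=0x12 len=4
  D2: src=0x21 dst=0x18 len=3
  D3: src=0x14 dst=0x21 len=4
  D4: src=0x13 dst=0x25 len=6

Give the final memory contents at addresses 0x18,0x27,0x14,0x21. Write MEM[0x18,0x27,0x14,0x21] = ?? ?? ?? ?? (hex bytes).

  after D0: wrote 2B at 0x13 = adc4
  after D1: wrote 4B at 0x12 = 0910adc4
  after D2: wrote 3B at 0x18 = 9fbf69
  after D3: wrote 4B at 0x21 = adc45f71
  after D4: wrote 6B at 0x25 = 10adc45f719f
query mem[0x18]=0x9f, mem[0x27]=0xc4, mem[0x14]=0xad, mem[0x21]=0xad

MEM[0x18,0x27,0x14,0x21] = 9f c4 ad ad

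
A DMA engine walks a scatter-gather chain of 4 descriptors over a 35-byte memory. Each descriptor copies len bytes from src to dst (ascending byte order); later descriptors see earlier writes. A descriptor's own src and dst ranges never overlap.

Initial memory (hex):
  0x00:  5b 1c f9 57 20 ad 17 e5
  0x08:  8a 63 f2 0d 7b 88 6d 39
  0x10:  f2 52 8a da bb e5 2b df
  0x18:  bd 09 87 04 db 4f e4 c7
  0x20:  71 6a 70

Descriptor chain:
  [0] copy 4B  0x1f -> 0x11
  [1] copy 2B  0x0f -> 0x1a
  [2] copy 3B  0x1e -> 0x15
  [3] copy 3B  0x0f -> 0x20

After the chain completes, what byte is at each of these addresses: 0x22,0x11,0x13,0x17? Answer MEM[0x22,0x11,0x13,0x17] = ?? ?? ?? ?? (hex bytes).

MEM[0x22,0x11,0x13,0x17] = c7 c7 6a 71

D0: mem[0x11..0x14] <- [c7 71 6a 70]
D1: mem[0x1a..0x1b] <- [39 f2]
D2: mem[0x15..0x17] <- [e4 c7 71]
D3: mem[0x20..0x22] <- [39 f2 c7]
query mem[0x22]=0xc7, mem[0x11]=0xc7, mem[0x13]=0x6a, mem[0x17]=0x71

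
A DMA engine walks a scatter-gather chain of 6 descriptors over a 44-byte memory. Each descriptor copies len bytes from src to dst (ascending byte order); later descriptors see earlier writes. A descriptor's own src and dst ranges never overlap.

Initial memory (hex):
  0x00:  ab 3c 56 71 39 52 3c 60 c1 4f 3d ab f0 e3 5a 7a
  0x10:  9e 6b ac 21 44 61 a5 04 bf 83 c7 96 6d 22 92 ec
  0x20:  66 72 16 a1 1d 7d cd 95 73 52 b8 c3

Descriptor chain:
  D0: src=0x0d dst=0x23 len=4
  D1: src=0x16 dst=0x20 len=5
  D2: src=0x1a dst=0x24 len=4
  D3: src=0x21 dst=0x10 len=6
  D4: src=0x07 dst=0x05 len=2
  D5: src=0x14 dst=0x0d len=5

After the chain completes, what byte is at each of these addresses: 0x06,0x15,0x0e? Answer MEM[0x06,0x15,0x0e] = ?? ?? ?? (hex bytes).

MEM[0x06,0x15,0x0e] = c1 6d 6d

  after D0: wrote 4B at 0x23 = e35a7a9e
  after D1: wrote 5B at 0x20 = a504bf83c7
  after D2: wrote 4B at 0x24 = c7966d22
  after D3: wrote 6B at 0x10 = 04bf83c7966d
  after D4: wrote 2B at 0x05 = 60c1
  after D5: wrote 5B at 0x0d = 966da504bf
query mem[0x06]=0xc1, mem[0x15]=0x6d, mem[0x0e]=0x6d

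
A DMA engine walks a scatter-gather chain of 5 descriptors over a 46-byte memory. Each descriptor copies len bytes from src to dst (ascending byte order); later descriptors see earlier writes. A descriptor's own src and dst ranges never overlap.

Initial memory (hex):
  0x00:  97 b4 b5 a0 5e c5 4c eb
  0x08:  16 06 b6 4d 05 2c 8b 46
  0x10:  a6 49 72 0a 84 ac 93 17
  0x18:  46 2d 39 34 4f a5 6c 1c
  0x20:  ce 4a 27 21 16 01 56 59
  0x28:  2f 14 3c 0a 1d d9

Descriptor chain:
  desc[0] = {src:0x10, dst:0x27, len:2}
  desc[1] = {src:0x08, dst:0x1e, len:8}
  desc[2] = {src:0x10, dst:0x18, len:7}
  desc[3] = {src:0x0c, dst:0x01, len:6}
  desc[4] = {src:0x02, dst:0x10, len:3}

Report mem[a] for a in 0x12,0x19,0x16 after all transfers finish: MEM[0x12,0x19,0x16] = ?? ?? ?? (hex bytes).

MEM[0x12,0x19,0x16] = 46 49 93

[0] 0x10->0x27 len=2 : a6 49
[1] 0x08->0x1e len=8 : 16 06 b6 4d 05 2c 8b 46
[2] 0x10->0x18 len=7 : a6 49 72 0a 84 ac 93
[3] 0x0c->0x01 len=6 : 05 2c 8b 46 a6 49
[4] 0x02->0x10 len=3 : 2c 8b 46
query mem[0x12]=0x46, mem[0x19]=0x49, mem[0x16]=0x93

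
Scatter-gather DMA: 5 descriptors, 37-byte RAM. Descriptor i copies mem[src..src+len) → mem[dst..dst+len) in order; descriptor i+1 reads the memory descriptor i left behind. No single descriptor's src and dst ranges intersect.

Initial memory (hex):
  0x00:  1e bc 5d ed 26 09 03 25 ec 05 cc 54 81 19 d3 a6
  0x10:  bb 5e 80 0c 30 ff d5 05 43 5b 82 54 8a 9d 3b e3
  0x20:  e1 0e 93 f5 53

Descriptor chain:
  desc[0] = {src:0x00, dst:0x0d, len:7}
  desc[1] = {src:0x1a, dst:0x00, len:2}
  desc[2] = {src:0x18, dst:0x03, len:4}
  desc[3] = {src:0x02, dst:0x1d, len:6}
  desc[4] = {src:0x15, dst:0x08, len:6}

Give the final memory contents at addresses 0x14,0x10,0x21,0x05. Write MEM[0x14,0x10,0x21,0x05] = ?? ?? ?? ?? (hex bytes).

MEM[0x14,0x10,0x21,0x05] = 30 ed 54 82

[0] 0x00->0x0d len=7 : 1e bc 5d ed 26 09 03
[1] 0x1a->0x00 len=2 : 82 54
[2] 0x18->0x03 len=4 : 43 5b 82 54
[3] 0x02->0x1d len=6 : 5d 43 5b 82 54 25
[4] 0x15->0x08 len=6 : ff d5 05 43 5b 82
query mem[0x14]=0x30, mem[0x10]=0xed, mem[0x21]=0x54, mem[0x05]=0x82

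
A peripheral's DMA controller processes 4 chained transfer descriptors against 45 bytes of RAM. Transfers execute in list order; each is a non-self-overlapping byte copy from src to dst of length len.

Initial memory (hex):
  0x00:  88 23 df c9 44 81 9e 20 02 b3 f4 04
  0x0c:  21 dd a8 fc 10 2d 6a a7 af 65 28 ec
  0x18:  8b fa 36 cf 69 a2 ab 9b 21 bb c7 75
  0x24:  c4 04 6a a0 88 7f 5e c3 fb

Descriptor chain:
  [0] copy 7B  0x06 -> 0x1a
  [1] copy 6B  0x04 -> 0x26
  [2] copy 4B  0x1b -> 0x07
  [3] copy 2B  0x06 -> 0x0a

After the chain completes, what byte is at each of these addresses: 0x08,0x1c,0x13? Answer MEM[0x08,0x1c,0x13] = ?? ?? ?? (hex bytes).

D0: mem[0x1a..0x20] <- [9e 20 02 b3 f4 04 21]
D1: mem[0x26..0x2b] <- [44 81 9e 20 02 b3]
D2: mem[0x07..0x0a] <- [20 02 b3 f4]
D3: mem[0x0a..0x0b] <- [9e 20]
query mem[0x08]=0x02, mem[0x1c]=0x02, mem[0x13]=0xa7

MEM[0x08,0x1c,0x13] = 02 02 a7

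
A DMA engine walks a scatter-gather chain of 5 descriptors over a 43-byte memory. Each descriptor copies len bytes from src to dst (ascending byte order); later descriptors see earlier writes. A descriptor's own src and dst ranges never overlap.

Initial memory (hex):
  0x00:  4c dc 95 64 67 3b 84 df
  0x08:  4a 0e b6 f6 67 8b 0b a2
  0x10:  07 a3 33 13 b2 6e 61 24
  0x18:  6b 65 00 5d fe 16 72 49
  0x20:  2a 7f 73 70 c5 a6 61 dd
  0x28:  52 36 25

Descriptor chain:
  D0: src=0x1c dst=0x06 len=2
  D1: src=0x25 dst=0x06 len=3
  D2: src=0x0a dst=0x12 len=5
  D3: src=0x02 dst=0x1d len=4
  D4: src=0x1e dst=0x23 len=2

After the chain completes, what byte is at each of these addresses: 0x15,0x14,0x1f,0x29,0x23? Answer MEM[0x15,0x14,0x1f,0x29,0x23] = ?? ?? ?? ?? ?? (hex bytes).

#0 dst[0x06+2] := {0xfe,0x16}
#1 dst[0x06+3] := {0xa6,0x61,0xdd}
#2 dst[0x12+5] := {0xb6,0xf6,0x67,0x8b,0x0b}
#3 dst[0x1d+4] := {0x95,0x64,0x67,0x3b}
#4 dst[0x23+2] := {0x64,0x67}
query mem[0x15]=0x8b, mem[0x14]=0x67, mem[0x1f]=0x67, mem[0x29]=0x36, mem[0x23]=0x64

MEM[0x15,0x14,0x1f,0x29,0x23] = 8b 67 67 36 64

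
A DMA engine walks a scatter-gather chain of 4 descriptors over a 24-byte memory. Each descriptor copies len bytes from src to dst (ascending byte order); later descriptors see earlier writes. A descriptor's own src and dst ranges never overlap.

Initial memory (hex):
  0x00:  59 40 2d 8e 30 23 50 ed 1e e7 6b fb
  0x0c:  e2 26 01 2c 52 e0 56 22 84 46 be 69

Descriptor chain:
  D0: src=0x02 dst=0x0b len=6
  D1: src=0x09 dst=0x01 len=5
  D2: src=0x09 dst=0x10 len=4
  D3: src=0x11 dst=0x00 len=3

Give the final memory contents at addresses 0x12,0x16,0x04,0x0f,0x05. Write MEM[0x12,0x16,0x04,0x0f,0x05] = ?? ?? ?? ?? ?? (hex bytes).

MEM[0x12,0x16,0x04,0x0f,0x05] = 2d be 8e 50 30

  after D0: wrote 6B at 0x0b = 2d8e302350ed
  after D1: wrote 5B at 0x01 = e76b2d8e30
  after D2: wrote 4B at 0x10 = e76b2d8e
  after D3: wrote 3B at 0x00 = 6b2d8e
query mem[0x12]=0x2d, mem[0x16]=0xbe, mem[0x04]=0x8e, mem[0x0f]=0x50, mem[0x05]=0x30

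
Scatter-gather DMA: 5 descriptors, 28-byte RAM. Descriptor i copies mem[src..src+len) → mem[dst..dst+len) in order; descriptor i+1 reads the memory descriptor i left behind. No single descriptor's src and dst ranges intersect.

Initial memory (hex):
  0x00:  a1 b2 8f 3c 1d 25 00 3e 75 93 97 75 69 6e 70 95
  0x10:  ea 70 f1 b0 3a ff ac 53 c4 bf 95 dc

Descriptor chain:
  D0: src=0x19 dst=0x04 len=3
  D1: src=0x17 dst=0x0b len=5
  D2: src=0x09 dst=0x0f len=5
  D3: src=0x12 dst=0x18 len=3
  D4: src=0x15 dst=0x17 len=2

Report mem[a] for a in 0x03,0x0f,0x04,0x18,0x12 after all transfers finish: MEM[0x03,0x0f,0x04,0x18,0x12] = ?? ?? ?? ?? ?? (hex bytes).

MEM[0x03,0x0f,0x04,0x18,0x12] = 3c 93 bf ac c4

[0] 0x19->0x04 len=3 : bf 95 dc
[1] 0x17->0x0b len=5 : 53 c4 bf 95 dc
[2] 0x09->0x0f len=5 : 93 97 53 c4 bf
[3] 0x12->0x18 len=3 : c4 bf 3a
[4] 0x15->0x17 len=2 : ff ac
query mem[0x03]=0x3c, mem[0x0f]=0x93, mem[0x04]=0xbf, mem[0x18]=0xac, mem[0x12]=0xc4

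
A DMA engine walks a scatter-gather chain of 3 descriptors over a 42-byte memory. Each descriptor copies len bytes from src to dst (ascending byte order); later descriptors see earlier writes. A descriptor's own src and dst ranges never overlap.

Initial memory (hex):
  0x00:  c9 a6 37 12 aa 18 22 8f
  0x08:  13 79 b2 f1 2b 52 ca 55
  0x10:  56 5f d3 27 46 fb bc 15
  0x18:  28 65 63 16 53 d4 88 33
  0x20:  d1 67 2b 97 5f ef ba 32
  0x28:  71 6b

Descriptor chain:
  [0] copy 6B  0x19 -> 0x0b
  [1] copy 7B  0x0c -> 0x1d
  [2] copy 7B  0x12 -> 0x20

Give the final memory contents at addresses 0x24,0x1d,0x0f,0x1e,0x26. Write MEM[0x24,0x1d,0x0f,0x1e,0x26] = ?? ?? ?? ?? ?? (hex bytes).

  after D0: wrote 6B at 0x0b = 65631653d488
  after D1: wrote 7B at 0x1d = 631653d4885fd3
  after D2: wrote 7B at 0x20 = d32746fbbc1528
query mem[0x24]=0xbc, mem[0x1d]=0x63, mem[0x0f]=0xd4, mem[0x1e]=0x16, mem[0x26]=0x28

MEM[0x24,0x1d,0x0f,0x1e,0x26] = bc 63 d4 16 28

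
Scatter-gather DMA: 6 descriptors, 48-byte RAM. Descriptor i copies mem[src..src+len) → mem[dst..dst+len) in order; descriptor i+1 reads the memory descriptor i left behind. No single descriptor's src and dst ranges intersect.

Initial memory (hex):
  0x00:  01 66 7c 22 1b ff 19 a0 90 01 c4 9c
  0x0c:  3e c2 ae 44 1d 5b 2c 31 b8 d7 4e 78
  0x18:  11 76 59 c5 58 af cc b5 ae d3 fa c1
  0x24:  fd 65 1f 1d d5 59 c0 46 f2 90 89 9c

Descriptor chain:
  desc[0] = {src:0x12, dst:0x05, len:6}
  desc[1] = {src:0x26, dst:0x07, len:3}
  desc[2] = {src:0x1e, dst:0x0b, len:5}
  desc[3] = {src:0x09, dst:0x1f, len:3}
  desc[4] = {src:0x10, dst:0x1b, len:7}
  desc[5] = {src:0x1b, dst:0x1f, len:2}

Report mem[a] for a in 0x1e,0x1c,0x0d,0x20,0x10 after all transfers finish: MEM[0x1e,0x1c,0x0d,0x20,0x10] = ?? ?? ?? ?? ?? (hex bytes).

D0: mem[0x05..0x0a] <- [2c 31 b8 d7 4e 78]
D1: mem[0x07..0x09] <- [1f 1d d5]
D2: mem[0x0b..0x0f] <- [cc b5 ae d3 fa]
D3: mem[0x1f..0x21] <- [d5 78 cc]
D4: mem[0x1b..0x21] <- [1d 5b 2c 31 b8 d7 4e]
D5: mem[0x1f..0x20] <- [1d 5b]
query mem[0x1e]=0x31, mem[0x1c]=0x5b, mem[0x0d]=0xae, mem[0x20]=0x5b, mem[0x10]=0x1d

MEM[0x1e,0x1c,0x0d,0x20,0x10] = 31 5b ae 5b 1d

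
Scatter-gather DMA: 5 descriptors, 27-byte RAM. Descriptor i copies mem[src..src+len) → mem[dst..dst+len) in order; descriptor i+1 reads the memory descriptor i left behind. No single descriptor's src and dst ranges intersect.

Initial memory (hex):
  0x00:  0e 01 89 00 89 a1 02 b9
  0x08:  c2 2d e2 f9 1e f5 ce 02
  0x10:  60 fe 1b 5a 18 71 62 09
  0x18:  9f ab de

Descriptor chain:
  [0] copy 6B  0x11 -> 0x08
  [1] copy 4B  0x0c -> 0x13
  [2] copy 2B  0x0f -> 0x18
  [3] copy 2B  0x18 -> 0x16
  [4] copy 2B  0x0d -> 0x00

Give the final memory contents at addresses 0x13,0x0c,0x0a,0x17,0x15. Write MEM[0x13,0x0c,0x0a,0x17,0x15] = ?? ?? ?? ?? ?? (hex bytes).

  after D0: wrote 6B at 0x08 = fe1b5a187162
  after D1: wrote 4B at 0x13 = 7162ce02
  after D2: wrote 2B at 0x18 = 0260
  after D3: wrote 2B at 0x16 = 0260
  after D4: wrote 2B at 0x00 = 62ce
query mem[0x13]=0x71, mem[0x0c]=0x71, mem[0x0a]=0x5a, mem[0x17]=0x60, mem[0x15]=0xce

MEM[0x13,0x0c,0x0a,0x17,0x15] = 71 71 5a 60 ce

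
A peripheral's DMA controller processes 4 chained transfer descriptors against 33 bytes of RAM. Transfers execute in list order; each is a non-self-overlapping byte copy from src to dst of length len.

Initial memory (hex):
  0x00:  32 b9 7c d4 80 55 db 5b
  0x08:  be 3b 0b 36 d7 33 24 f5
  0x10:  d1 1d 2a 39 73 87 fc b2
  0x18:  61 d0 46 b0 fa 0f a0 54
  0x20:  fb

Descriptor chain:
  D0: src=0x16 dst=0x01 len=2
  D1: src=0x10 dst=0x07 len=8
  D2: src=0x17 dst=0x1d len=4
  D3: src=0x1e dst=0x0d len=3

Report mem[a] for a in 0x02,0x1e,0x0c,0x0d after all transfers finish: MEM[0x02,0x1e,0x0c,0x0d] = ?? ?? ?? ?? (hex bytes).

  after D0: wrote 2B at 0x01 = fcb2
  after D1: wrote 8B at 0x07 = d11d2a397387fcb2
  after D2: wrote 4B at 0x1d = b261d046
  after D3: wrote 3B at 0x0d = 61d046
query mem[0x02]=0xb2, mem[0x1e]=0x61, mem[0x0c]=0x87, mem[0x0d]=0x61

MEM[0x02,0x1e,0x0c,0x0d] = b2 61 87 61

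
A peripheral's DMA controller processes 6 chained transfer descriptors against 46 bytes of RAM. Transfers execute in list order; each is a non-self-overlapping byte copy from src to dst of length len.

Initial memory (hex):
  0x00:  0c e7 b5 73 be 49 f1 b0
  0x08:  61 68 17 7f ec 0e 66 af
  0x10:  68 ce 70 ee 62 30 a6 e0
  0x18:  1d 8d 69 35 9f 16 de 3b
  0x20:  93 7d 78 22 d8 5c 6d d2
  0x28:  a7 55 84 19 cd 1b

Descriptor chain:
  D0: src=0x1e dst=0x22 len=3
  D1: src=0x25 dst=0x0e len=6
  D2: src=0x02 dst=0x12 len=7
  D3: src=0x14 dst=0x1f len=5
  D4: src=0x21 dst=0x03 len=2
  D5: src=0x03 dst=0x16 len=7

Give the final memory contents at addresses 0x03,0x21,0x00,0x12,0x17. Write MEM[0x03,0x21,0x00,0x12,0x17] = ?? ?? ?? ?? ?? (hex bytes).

MEM[0x03,0x21,0x00,0x12,0x17] = f1 f1 0c b5 b0

D0: mem[0x22..0x24] <- [de 3b 93]
D1: mem[0x0e..0x13] <- [5c 6d d2 a7 55 84]
D2: mem[0x12..0x18] <- [b5 73 be 49 f1 b0 61]
D3: mem[0x1f..0x23] <- [be 49 f1 b0 61]
D4: mem[0x03..0x04] <- [f1 b0]
D5: mem[0x16..0x1c] <- [f1 b0 49 f1 b0 61 68]
query mem[0x03]=0xf1, mem[0x21]=0xf1, mem[0x00]=0x0c, mem[0x12]=0xb5, mem[0x17]=0xb0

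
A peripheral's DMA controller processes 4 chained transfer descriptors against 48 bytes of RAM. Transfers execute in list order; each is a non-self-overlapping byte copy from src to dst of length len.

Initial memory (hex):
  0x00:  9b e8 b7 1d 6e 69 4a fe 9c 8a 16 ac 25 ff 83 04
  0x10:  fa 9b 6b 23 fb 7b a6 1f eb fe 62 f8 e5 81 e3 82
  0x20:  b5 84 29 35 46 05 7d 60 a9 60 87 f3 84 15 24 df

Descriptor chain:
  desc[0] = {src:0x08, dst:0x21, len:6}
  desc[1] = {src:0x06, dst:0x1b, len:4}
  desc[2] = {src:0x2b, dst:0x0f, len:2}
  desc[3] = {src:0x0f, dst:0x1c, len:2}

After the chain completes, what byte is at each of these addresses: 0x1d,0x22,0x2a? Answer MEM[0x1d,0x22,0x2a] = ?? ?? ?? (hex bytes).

[0] 0x08->0x21 len=6 : 9c 8a 16 ac 25 ff
[1] 0x06->0x1b len=4 : 4a fe 9c 8a
[2] 0x2b->0x0f len=2 : f3 84
[3] 0x0f->0x1c len=2 : f3 84
query mem[0x1d]=0x84, mem[0x22]=0x8a, mem[0x2a]=0x87

MEM[0x1d,0x22,0x2a] = 84 8a 87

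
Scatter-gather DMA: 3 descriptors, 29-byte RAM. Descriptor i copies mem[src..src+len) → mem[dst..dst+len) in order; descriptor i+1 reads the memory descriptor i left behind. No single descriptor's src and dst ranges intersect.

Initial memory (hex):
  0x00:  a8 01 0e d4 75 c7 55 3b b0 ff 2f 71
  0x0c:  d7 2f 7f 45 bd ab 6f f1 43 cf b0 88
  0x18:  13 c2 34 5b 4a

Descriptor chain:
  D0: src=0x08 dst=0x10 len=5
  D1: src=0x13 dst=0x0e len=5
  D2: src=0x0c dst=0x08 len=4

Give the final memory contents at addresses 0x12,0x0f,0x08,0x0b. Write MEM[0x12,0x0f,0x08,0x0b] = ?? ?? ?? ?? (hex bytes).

[0] 0x08->0x10 len=5 : b0 ff 2f 71 d7
[1] 0x13->0x0e len=5 : 71 d7 cf b0 88
[2] 0x0c->0x08 len=4 : d7 2f 71 d7
query mem[0x12]=0x88, mem[0x0f]=0xd7, mem[0x08]=0xd7, mem[0x0b]=0xd7

MEM[0x12,0x0f,0x08,0x0b] = 88 d7 d7 d7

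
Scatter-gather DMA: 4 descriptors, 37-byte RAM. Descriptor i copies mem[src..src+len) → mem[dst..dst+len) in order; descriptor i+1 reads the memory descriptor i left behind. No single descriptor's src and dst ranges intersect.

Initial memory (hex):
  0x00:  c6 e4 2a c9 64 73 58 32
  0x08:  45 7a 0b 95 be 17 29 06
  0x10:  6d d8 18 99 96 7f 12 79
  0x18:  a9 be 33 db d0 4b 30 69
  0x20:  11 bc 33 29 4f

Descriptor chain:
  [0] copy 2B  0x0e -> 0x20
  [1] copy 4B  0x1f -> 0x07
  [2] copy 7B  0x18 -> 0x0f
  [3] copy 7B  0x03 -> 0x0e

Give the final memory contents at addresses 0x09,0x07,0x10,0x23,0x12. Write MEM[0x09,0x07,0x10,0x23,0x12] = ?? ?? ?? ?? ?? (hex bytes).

#0 dst[0x20+2] := {0x29,0x06}
#1 dst[0x07+4] := {0x69,0x29,0x06,0x33}
#2 dst[0x0f+7] := {0xa9,0xbe,0x33,0xdb,0xd0,0x4b,0x30}
#3 dst[0x0e+7] := {0xc9,0x64,0x73,0x58,0x69,0x29,0x06}
query mem[0x09]=0x06, mem[0x07]=0x69, mem[0x10]=0x73, mem[0x23]=0x29, mem[0x12]=0x69

MEM[0x09,0x07,0x10,0x23,0x12] = 06 69 73 29 69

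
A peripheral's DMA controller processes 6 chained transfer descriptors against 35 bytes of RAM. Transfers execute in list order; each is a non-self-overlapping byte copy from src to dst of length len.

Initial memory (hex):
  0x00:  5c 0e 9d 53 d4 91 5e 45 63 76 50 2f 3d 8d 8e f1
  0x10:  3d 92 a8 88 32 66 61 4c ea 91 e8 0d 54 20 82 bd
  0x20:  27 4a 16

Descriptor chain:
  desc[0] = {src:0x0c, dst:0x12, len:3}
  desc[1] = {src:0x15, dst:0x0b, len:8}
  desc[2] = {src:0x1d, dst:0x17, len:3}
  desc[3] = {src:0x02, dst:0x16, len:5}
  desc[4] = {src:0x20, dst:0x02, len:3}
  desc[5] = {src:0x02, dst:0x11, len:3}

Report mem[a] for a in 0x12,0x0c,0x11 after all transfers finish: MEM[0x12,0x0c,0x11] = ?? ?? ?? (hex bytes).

  after D0: wrote 3B at 0x12 = 3d8d8e
  after D1: wrote 8B at 0x0b = 66614cea91e80d54
  after D2: wrote 3B at 0x17 = 2082bd
  after D3: wrote 5B at 0x16 = 9d53d4915e
  after D4: wrote 3B at 0x02 = 274a16
  after D5: wrote 3B at 0x11 = 274a16
query mem[0x12]=0x4a, mem[0x0c]=0x61, mem[0x11]=0x27

MEM[0x12,0x0c,0x11] = 4a 61 27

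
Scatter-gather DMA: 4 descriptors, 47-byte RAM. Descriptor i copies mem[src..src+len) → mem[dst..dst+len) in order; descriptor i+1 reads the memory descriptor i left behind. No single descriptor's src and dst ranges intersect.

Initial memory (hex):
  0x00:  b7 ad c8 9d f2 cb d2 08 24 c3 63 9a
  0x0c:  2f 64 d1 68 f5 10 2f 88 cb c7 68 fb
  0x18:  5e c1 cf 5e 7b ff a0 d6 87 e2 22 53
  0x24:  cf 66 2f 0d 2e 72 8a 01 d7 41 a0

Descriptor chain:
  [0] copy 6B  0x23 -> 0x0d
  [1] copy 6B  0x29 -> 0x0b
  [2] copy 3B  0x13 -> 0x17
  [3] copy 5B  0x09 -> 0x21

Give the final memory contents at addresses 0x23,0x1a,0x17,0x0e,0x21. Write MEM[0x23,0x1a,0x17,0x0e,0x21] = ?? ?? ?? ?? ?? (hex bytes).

MEM[0x23,0x1a,0x17,0x0e,0x21] = 72 cf 88 d7 c3

  after D0: wrote 6B at 0x0d = 53cf662f0d2e
  after D1: wrote 6B at 0x0b = 728a01d741a0
  after D2: wrote 3B at 0x17 = 88cbc7
  after D3: wrote 5B at 0x21 = c363728a01
query mem[0x23]=0x72, mem[0x1a]=0xcf, mem[0x17]=0x88, mem[0x0e]=0xd7, mem[0x21]=0xc3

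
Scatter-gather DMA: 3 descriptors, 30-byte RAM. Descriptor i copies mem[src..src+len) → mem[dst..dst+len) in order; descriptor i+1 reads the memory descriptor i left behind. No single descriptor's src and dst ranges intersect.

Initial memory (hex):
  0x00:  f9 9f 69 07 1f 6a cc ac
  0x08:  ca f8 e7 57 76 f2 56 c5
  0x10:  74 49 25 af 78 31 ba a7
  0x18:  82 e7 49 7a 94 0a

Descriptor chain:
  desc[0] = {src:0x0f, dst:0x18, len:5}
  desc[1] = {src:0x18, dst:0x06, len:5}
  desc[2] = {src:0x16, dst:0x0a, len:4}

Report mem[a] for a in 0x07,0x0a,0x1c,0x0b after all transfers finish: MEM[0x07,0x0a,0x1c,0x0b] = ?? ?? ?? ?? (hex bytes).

[0] 0x0f->0x18 len=5 : c5 74 49 25 af
[1] 0x18->0x06 len=5 : c5 74 49 25 af
[2] 0x16->0x0a len=4 : ba a7 c5 74
query mem[0x07]=0x74, mem[0x0a]=0xba, mem[0x1c]=0xaf, mem[0x0b]=0xa7

MEM[0x07,0x0a,0x1c,0x0b] = 74 ba af a7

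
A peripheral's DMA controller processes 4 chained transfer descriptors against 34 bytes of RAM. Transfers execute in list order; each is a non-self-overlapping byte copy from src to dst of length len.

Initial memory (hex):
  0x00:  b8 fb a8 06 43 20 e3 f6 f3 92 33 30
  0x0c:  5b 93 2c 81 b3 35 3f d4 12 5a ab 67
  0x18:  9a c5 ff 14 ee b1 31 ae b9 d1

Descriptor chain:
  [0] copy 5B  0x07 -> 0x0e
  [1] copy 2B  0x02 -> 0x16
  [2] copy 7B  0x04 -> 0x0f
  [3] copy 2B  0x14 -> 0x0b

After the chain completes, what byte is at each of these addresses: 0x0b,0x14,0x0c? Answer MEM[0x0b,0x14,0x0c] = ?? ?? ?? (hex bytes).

#0 dst[0x0e+5] := {0xf6,0xf3,0x92,0x33,0x30}
#1 dst[0x16+2] := {0xa8,0x06}
#2 dst[0x0f+7] := {0x43,0x20,0xe3,0xf6,0xf3,0x92,0x33}
#3 dst[0x0b+2] := {0x92,0x33}
query mem[0x0b]=0x92, mem[0x14]=0x92, mem[0x0c]=0x33

MEM[0x0b,0x14,0x0c] = 92 92 33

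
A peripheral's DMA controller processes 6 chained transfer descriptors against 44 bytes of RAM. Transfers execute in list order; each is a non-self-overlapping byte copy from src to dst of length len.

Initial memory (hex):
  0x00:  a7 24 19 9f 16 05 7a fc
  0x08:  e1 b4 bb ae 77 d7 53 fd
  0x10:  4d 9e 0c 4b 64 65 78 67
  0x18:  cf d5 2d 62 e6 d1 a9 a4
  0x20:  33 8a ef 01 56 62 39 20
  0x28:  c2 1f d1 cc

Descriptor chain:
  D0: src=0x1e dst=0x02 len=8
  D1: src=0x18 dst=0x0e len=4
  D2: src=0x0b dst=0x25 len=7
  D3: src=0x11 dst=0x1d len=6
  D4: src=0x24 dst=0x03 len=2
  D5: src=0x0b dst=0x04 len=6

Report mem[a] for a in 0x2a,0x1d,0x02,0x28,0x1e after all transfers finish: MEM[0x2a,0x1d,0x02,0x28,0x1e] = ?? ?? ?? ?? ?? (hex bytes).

MEM[0x2a,0x1d,0x02,0x28,0x1e] = 2d 62 a9 cf 0c

#0 dst[0x02+8] := {0xa9,0xa4,0x33,0x8a,0xef,0x01,0x56,0x62}
#1 dst[0x0e+4] := {0xcf,0xd5,0x2d,0x62}
#2 dst[0x25+7] := {0xae,0x77,0xd7,0xcf,0xd5,0x2d,0x62}
#3 dst[0x1d+6] := {0x62,0x0c,0x4b,0x64,0x65,0x78}
#4 dst[0x03+2] := {0x56,0xae}
#5 dst[0x04+6] := {0xae,0x77,0xd7,0xcf,0xd5,0x2d}
query mem[0x2a]=0x2d, mem[0x1d]=0x62, mem[0x02]=0xa9, mem[0x28]=0xcf, mem[0x1e]=0x0c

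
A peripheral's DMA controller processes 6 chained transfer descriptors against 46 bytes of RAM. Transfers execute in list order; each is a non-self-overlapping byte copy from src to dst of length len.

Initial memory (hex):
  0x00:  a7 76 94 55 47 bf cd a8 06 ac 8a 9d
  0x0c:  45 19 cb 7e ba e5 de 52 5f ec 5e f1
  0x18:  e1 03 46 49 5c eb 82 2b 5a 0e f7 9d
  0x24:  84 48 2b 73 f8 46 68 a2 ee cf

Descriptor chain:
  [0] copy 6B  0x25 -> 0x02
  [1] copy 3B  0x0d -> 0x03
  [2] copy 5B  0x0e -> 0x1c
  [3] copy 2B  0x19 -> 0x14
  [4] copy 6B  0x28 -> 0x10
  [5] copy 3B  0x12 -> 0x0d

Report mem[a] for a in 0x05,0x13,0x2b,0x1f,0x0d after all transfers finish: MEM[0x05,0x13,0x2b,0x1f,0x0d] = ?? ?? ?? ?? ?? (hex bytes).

#0 dst[0x02+6] := {0x48,0x2b,0x73,0xf8,0x46,0x68}
#1 dst[0x03+3] := {0x19,0xcb,0x7e}
#2 dst[0x1c+5] := {0xcb,0x7e,0xba,0xe5,0xde}
#3 dst[0x14+2] := {0x03,0x46}
#4 dst[0x10+6] := {0xf8,0x46,0x68,0xa2,0xee,0xcf}
#5 dst[0x0d+3] := {0x68,0xa2,0xee}
query mem[0x05]=0x7e, mem[0x13]=0xa2, mem[0x2b]=0xa2, mem[0x1f]=0xe5, mem[0x0d]=0x68

MEM[0x05,0x13,0x2b,0x1f,0x0d] = 7e a2 a2 e5 68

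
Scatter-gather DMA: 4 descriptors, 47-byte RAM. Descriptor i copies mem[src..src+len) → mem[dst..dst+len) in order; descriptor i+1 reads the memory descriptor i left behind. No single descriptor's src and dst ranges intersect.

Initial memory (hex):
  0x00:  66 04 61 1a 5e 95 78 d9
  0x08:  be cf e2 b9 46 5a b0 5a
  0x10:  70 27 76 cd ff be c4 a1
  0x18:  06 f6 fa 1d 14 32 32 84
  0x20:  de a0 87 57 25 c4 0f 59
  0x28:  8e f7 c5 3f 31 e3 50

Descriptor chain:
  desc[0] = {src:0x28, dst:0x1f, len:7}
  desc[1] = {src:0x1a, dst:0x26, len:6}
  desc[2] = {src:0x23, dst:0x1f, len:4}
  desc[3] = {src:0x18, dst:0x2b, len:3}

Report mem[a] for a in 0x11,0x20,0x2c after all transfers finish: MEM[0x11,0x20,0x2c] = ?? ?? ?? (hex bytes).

D0: mem[0x1f..0x25] <- [8e f7 c5 3f 31 e3 50]
D1: mem[0x26..0x2b] <- [fa 1d 14 32 32 8e]
D2: mem[0x1f..0x22] <- [31 e3 50 fa]
D3: mem[0x2b..0x2d] <- [06 f6 fa]
query mem[0x11]=0x27, mem[0x20]=0xe3, mem[0x2c]=0xf6

MEM[0x11,0x20,0x2c] = 27 e3 f6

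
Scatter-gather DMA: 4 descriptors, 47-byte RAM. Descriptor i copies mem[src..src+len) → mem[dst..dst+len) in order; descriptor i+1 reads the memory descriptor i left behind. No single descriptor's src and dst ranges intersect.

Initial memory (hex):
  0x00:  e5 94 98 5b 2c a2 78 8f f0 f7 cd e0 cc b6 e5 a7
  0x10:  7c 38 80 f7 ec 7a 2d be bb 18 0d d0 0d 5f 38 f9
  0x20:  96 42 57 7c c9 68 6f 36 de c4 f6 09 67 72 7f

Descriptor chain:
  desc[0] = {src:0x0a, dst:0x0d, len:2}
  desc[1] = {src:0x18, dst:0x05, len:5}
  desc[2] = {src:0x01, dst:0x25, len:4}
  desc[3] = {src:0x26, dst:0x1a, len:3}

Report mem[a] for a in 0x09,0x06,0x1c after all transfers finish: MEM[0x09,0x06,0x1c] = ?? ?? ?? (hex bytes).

  after D0: wrote 2B at 0x0d = cde0
  after D1: wrote 5B at 0x05 = bb180dd00d
  after D2: wrote 4B at 0x25 = 94985b2c
  after D3: wrote 3B at 0x1a = 985b2c
query mem[0x09]=0x0d, mem[0x06]=0x18, mem[0x1c]=0x2c

MEM[0x09,0x06,0x1c] = 0d 18 2c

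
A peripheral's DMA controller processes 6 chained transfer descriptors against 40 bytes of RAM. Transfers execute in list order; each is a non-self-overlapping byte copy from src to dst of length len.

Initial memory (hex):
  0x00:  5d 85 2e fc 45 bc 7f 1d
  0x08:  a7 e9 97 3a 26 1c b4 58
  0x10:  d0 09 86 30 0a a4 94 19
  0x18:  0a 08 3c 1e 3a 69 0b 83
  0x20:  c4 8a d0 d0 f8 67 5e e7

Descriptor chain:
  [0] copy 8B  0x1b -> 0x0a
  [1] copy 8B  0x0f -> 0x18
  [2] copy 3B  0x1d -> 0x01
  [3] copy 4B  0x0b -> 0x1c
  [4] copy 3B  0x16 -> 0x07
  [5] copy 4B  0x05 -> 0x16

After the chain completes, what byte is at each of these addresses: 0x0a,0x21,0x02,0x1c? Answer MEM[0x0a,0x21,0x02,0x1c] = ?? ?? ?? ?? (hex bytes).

D0: mem[0x0a..0x11] <- [1e 3a 69 0b 83 c4 8a d0]
D1: mem[0x18..0x1f] <- [c4 8a d0 86 30 0a a4 94]
D2: mem[0x01..0x03] <- [0a a4 94]
D3: mem[0x1c..0x1f] <- [3a 69 0b 83]
D4: mem[0x07..0x09] <- [94 19 c4]
D5: mem[0x16..0x19] <- [bc 7f 94 19]
query mem[0x0a]=0x1e, mem[0x21]=0x8a, mem[0x02]=0xa4, mem[0x1c]=0x3a

MEM[0x0a,0x21,0x02,0x1c] = 1e 8a a4 3a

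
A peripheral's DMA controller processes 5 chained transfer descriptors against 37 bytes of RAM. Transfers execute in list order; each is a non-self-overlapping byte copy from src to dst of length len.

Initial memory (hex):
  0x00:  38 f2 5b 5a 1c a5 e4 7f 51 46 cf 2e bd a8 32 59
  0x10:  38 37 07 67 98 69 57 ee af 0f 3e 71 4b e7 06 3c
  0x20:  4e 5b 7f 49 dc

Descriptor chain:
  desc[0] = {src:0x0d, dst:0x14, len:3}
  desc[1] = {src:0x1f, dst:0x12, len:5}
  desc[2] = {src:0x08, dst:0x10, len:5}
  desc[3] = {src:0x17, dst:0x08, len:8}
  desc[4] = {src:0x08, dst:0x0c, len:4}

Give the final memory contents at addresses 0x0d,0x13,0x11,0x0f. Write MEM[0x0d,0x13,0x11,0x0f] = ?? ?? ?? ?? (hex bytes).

MEM[0x0d,0x13,0x11,0x0f] = af 2e 46 3e

#0 dst[0x14+3] := {0xa8,0x32,0x59}
#1 dst[0x12+5] := {0x3c,0x4e,0x5b,0x7f,0x49}
#2 dst[0x10+5] := {0x51,0x46,0xcf,0x2e,0xbd}
#3 dst[0x08+8] := {0xee,0xaf,0x0f,0x3e,0x71,0x4b,0xe7,0x06}
#4 dst[0x0c+4] := {0xee,0xaf,0x0f,0x3e}
query mem[0x0d]=0xaf, mem[0x13]=0x2e, mem[0x11]=0x46, mem[0x0f]=0x3e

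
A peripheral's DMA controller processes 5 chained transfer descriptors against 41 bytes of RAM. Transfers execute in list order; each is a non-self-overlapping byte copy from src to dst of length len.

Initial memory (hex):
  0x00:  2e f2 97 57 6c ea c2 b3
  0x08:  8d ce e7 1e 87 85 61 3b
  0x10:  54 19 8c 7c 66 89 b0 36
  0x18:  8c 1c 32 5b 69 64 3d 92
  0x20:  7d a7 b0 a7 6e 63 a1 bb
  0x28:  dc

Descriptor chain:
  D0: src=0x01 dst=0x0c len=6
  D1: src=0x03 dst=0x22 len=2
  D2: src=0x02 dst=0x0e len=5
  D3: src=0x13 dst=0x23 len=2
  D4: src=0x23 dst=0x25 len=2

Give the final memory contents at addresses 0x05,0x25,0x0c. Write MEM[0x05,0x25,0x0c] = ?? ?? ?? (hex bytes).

D0: mem[0x0c..0x11] <- [f2 97 57 6c ea c2]
D1: mem[0x22..0x23] <- [57 6c]
D2: mem[0x0e..0x12] <- [97 57 6c ea c2]
D3: mem[0x23..0x24] <- [7c 66]
D4: mem[0x25..0x26] <- [7c 66]
query mem[0x05]=0xea, mem[0x25]=0x7c, mem[0x0c]=0xf2

MEM[0x05,0x25,0x0c] = ea 7c f2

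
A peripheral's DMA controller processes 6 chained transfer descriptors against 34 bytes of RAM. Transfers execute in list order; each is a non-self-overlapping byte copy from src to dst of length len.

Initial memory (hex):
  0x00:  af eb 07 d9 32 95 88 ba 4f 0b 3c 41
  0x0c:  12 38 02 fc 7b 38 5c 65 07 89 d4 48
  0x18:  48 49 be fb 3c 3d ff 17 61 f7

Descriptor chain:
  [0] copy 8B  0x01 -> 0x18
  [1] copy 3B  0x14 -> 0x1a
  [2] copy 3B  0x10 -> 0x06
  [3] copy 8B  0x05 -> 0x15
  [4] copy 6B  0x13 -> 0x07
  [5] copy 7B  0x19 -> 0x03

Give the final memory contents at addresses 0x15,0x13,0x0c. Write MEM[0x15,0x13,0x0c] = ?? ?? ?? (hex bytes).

MEM[0x15,0x13,0x0c] = 95 65 5c

  after D0: wrote 8B at 0x18 = eb07d9329588ba4f
  after D1: wrote 3B at 0x1a = 0789d4
  after D2: wrote 3B at 0x06 = 7b385c
  after D3: wrote 8B at 0x15 = 957b385c0b3c4112
  after D4: wrote 6B at 0x07 = 6507957b385c
  after D5: wrote 7B at 0x03 = 0b3c411288ba4f
query mem[0x15]=0x95, mem[0x13]=0x65, mem[0x0c]=0x5c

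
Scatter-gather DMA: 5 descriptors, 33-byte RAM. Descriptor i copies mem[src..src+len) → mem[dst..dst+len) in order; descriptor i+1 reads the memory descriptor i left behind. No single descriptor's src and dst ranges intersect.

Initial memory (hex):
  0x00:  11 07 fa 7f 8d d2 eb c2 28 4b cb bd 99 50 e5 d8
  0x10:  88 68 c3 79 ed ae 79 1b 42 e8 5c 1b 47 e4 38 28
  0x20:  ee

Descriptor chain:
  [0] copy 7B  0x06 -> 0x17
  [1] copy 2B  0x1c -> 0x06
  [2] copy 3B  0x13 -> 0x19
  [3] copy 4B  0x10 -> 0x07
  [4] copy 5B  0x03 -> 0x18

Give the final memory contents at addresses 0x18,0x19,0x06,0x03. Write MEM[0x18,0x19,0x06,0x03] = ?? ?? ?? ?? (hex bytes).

MEM[0x18,0x19,0x06,0x03] = 7f 8d bd 7f

[0] 0x06->0x17 len=7 : eb c2 28 4b cb bd 99
[1] 0x1c->0x06 len=2 : bd 99
[2] 0x13->0x19 len=3 : 79 ed ae
[3] 0x10->0x07 len=4 : 88 68 c3 79
[4] 0x03->0x18 len=5 : 7f 8d d2 bd 88
query mem[0x18]=0x7f, mem[0x19]=0x8d, mem[0x06]=0xbd, mem[0x03]=0x7f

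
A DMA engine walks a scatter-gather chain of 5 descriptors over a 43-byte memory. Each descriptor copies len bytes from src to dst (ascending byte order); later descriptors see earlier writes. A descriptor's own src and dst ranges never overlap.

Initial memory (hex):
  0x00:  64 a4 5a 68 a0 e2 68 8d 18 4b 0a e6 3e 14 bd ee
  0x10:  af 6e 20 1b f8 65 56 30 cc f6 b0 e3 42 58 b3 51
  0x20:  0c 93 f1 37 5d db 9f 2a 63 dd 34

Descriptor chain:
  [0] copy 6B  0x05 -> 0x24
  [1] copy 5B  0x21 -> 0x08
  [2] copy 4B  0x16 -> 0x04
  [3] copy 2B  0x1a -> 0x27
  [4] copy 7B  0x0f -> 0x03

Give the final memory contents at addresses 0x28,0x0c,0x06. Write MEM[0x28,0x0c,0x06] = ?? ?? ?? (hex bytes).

MEM[0x28,0x0c,0x06] = e3 68 20

[0] 0x05->0x24 len=6 : e2 68 8d 18 4b 0a
[1] 0x21->0x08 len=5 : 93 f1 37 e2 68
[2] 0x16->0x04 len=4 : 56 30 cc f6
[3] 0x1a->0x27 len=2 : b0 e3
[4] 0x0f->0x03 len=7 : ee af 6e 20 1b f8 65
query mem[0x28]=0xe3, mem[0x0c]=0x68, mem[0x06]=0x20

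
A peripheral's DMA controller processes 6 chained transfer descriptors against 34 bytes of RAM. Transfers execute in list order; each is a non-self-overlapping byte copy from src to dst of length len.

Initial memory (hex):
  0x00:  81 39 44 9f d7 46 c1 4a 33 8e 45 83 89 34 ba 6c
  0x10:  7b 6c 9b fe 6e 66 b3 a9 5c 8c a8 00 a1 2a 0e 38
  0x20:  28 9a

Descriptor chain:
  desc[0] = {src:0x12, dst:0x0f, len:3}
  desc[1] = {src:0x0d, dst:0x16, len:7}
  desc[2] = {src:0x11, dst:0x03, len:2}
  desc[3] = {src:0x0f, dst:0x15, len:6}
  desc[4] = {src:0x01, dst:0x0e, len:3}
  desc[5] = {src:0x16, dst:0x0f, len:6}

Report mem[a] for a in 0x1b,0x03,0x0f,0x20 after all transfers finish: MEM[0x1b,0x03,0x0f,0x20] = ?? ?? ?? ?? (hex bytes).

  after D0: wrote 3B at 0x0f = 9bfe6e
  after D1: wrote 7B at 0x16 = 34ba9bfe6e9bfe
  after D2: wrote 2B at 0x03 = 6e9b
  after D3: wrote 6B at 0x15 = 9bfe6e9bfe6e
  after D4: wrote 3B at 0x0e = 39446e
  after D5: wrote 6B at 0x0f = fe6e9bfe6e9b
query mem[0x1b]=0x9b, mem[0x03]=0x6e, mem[0x0f]=0xfe, mem[0x20]=0x28

MEM[0x1b,0x03,0x0f,0x20] = 9b 6e fe 28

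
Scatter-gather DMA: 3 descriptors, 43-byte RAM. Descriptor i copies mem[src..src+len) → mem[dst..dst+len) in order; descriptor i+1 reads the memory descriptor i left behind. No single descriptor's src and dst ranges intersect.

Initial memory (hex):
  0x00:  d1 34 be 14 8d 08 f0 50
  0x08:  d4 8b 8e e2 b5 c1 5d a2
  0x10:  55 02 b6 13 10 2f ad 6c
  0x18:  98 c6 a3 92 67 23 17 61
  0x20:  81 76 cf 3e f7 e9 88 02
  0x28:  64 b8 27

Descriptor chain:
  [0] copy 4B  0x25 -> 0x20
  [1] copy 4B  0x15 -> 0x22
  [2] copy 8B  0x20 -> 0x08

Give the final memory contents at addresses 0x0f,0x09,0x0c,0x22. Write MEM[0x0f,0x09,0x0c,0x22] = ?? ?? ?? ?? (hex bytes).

MEM[0x0f,0x09,0x0c,0x22] = 02 88 6c 2f

D0: mem[0x20..0x23] <- [e9 88 02 64]
D1: mem[0x22..0x25] <- [2f ad 6c 98]
D2: mem[0x08..0x0f] <- [e9 88 2f ad 6c 98 88 02]
query mem[0x0f]=0x02, mem[0x09]=0x88, mem[0x0c]=0x6c, mem[0x22]=0x2f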